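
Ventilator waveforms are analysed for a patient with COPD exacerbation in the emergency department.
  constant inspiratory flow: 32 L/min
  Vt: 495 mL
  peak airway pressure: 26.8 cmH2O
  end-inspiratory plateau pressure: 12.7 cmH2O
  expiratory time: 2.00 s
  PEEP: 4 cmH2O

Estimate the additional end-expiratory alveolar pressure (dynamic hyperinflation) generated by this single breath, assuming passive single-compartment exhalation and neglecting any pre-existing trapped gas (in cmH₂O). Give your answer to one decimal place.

Flow: 32 L/min ÷ 60 = 0.5333 L/s.
R = (PIP − Pplat)/V̇ = (26.8 − 12.7) / 0.5333 = 14.1/0.5333 = 26.439 cmH2O·s/L.
C = Vt/(Pplat − PEEP) = 495.0 / (12.7 − 4) = 495.0/8.7 = 56.897 mL/cmH2O.
τ = R × C = 26.439 × 0.0569 L/cmH2O = 1.504 s.
Fraction remaining = e^(−Te/τ) = e^(−2.00/1.504) = 0.2645; trapped volume = 495.0 × 0.2645 = 130.93 mL.
Additional alveolar pressure from trapping ≈ V_trapped / C = 130.93 / 56.897 = 2.301 cmH2O.

2.3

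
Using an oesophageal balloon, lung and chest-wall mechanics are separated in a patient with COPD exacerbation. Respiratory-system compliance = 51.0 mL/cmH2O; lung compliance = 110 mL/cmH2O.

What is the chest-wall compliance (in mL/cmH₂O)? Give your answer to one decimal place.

95.1

1/Ccw = 1/Crs − 1/CL.
1/Ccw = 1/51.0 − 1/110 = 0.01052.
Ccw = 95.057 mL/cmH2O.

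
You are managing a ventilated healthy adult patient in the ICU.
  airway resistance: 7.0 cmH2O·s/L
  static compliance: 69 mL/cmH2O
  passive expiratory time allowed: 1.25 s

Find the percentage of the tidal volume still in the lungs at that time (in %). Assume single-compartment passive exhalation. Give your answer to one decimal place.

7.5

τ = R × C = 7.0 × 69 mL/cmH2O = 7.0 × 0.069 L/cmH2O = 0.483 s.
Passive exhalation: V(t)/V₀ = e^(−t/τ) = e^(−1.25/0.483) = 0.07517.
Fraction remaining = 0.07517 → 7.517%.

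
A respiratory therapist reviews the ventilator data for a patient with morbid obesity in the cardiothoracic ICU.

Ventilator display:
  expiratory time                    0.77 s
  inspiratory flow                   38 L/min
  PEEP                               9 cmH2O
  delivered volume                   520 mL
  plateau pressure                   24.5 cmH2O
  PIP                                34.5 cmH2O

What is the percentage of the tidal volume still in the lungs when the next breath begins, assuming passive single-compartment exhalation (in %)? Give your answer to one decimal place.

23.4

Flow: 38 L/min ÷ 60 = 0.6333 L/s.
R = (PIP − Pplat)/V̇ = (34.5 − 24.5) / 0.6333 = 10.0/0.6333 = 15.79 cmH2O·s/L.
C = Vt/(Pplat − PEEP) = 520.0 / (24.5 − 9) = 520.0/15.5 = 33.548 mL/cmH2O.
τ = R × C = 15.79 × 0.03355 L/cmH2O = 0.5298 s.
Fraction remaining at end-expiration = e^(−Te/τ) = e^(−0.77/0.5298) = 0.2338 → 23.38%.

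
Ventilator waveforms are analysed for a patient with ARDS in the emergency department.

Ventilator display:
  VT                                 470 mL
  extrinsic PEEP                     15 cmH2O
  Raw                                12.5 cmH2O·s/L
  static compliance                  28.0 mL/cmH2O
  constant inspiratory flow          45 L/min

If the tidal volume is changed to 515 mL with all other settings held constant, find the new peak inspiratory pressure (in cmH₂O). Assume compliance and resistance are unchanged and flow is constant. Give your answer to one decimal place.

Flow: 45 L/min ÷ 60 = 0.75 L/s.
PIP = Vt/C + R·V̇ + PEEP (constant-flow equation of motion).
Only the elastic term changes: ΔPIP = ΔVt / C = (515 − 470) / 28.0 = 1.607 cmH2O.
Original PIP = 470/28.0 + 12.5×0.75 + 15 = 41.161 cmH2O; new PIP = 41.161 + (1.607) = 42.768 cmH2O.

42.8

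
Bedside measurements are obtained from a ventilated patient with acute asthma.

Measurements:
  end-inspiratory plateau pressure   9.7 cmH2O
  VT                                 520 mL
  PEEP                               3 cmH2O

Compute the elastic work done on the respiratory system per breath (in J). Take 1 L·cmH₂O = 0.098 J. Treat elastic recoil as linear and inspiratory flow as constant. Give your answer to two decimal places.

Elastic work ≈ ½ × (Pplat − PEEP) × Vt = 0.5 × (9.7 − 3) × 0.520 L = 0.5 × 6.7 × 0.520 = 1.742 L·cmH2O.
× 0.098 J/(L·cmH2O) → 0.1707 J.

0.17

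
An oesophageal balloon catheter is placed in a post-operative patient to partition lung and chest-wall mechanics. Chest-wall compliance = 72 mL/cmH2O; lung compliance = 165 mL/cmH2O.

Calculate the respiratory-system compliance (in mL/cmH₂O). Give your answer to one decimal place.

50.1

Lung and chest wall are elastances in series: 1/Crs = 1/CL + 1/Ccw.
1/Crs = 1/165 + 1/72 = 0.01995.
Crs = 50.125 mL/cmH2O.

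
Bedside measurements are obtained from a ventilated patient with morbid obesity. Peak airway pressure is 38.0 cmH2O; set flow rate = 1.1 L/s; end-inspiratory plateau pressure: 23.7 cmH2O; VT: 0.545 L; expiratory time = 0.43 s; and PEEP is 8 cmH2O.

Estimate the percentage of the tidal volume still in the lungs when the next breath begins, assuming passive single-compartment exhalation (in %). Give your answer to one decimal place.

R = (PIP − Pplat)/V̇ = (38.0 − 23.7) / 1.1 = 14.3/1.1 = 13.0 cmH2O·s/L.
C = Vt/(Pplat − PEEP) = 545.0 / (23.7 − 8) = 545.0/15.7 = 34.713 mL/cmH2O.
τ = R × C = 13.0 × 0.03471 L/cmH2O = 0.4512 s.
Fraction remaining at end-expiration = e^(−Te/τ) = e^(−0.43/0.4512) = 0.3856 → 38.56%.

38.6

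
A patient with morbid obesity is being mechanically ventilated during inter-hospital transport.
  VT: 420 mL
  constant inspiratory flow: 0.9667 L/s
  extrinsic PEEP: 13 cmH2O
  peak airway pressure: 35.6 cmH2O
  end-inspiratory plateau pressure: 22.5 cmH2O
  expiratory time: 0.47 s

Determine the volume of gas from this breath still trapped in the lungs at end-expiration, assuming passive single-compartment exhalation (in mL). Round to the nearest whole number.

R = (PIP − Pplat)/V̇ = (35.6 − 22.5) / 0.9667 = 13.1/0.9667 = 13.551 cmH2O·s/L.
C = Vt/(Pplat − PEEP) = 420.0 / (22.5 − 13) = 420.0/9.5 = 44.211 mL/cmH2O.
τ = R × C = 13.551 × 0.04421 L/cmH2O = 0.5991 s.
Fraction remaining = e^(−Te/τ) = e^(−0.47/0.5991) = 0.4563.
Trapped volume = 420.0 × 0.4563 = 191.65 mL.

192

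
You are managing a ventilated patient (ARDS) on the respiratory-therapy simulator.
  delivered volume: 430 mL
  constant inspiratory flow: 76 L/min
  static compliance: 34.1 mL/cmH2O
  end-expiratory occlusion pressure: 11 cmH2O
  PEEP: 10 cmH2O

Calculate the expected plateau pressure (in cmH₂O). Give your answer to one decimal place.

End-expiratory occlusion gives total PEEP = 11 cmH2O (intrinsic PEEP = 11 − 10 = 1). Use total PEEP for the elastic gradient.
Pplat = PEEPtotal + Vt / Cstat = 11 + 430 / 34.1 = 11 + 12.61 = 23.61 cmH2O.

23.6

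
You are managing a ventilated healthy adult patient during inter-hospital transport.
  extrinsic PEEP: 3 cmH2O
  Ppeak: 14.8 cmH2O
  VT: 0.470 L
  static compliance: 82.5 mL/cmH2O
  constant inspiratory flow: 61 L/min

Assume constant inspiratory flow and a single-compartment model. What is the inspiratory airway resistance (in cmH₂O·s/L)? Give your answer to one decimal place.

6.0

Flow: 61 L/min ÷ 60 = 1.0167 L/s.
Equation of motion (constant flow): PIP = Vt/C + R·V̇ + PEEP.
R·V̇ = PIP − Vt/C − PEEP = 14.8 − 470/82.5 − 3 = 14.8 − 5.697 − 3 = 6.103 cmH2O.
R = 6.103 / 1.0167 = 6.003 cmH2O·s/L.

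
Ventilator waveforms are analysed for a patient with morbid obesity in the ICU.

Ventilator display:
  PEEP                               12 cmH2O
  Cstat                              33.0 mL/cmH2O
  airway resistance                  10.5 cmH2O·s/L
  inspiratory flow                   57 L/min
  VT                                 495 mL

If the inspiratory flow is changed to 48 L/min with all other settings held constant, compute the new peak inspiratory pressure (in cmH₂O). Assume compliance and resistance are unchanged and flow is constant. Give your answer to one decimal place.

35.4

Flow: 57 L/min ÷ 60 = 0.95 L/s.
New flow: 48 L/min ÷ 60 = 0.8 L/s.
PIP = Vt/C + R·V̇ + PEEP (constant-flow equation of motion).
Only the resistive term changes: ΔPIP = R × ΔV̇ = 10.5 × (0.8 − 0.95) = 10.5 × -0.15 = -1.575 cmH2O.
Original PIP = 495/33.0 + 10.5×0.95 + 12 = 36.975 cmH2O; new PIP = 36.975 + (-1.575) = 35.4 cmH2O.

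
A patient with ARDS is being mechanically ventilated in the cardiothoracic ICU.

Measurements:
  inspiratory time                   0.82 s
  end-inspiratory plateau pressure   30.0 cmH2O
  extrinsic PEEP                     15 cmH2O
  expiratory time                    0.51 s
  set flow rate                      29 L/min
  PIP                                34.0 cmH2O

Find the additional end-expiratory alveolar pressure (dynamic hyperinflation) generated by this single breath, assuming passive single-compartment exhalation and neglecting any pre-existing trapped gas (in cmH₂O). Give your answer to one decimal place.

Flow: 29 L/min ÷ 60 = 0.4833 L/s.
Vt = flow × Ti = 0.4833 L/s × 0.82 s × 1000 mL/L = 396.31 mL.
R = (PIP − Pplat)/V̇ = (34.0 − 30.0) / 0.4833 = 4.0/0.4833 = 8.276 cmH2O·s/L.
C = Vt/(Pplat − PEEP) = 396.31 / (30.0 − 15) = 396.31/15.0 = 26.421 mL/cmH2O.
τ = R × C = 8.276 × 0.02642 L/cmH2O = 0.2187 s.
Fraction remaining = e^(−Te/τ) = e^(−0.51/0.2187) = 0.09711; trapped volume = 396.31 × 0.09711 = 38.486 mL.
Additional alveolar pressure from trapping ≈ V_trapped / C = 38.486 / 26.421 = 1.457 cmH2O.

1.5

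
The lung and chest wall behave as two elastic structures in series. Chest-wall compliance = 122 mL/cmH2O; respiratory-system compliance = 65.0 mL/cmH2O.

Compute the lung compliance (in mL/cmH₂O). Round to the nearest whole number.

1/CL = 1/Crs − 1/Ccw.
1/CL = 1/65.0 − 1/122 = 0.007188.
CL = 139.12 mL/cmH2O.

139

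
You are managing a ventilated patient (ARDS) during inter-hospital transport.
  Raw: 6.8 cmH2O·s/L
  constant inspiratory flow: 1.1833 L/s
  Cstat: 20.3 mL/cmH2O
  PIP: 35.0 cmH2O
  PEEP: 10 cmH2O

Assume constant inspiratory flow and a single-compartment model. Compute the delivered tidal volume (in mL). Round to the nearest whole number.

344

Equation of motion (constant flow): PIP = Vt/C + R·V̇ + PEEP.
Vt/C = PIP − R·V̇ − PEEP = 35.0 − 8.046 − 10 = 16.954 cmH2O.
Vt = C × 16.954 = 20.3 × 16.954 = 344.17 mL.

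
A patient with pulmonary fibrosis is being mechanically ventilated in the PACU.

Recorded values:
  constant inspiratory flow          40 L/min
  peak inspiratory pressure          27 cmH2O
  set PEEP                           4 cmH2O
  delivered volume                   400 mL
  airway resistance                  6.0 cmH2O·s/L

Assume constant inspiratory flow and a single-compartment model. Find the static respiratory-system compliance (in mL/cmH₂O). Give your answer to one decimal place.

21.1

Flow: 40 L/min ÷ 60 = 0.6667 L/s.
Equation of motion (constant flow): PIP = Vt/C + R·V̇ + PEEP.
Vt/C = PIP − R·V̇ − PEEP = 27 − 6.0×0.6667 − 4 = 27 − 4.0 − 4 = 19.0 cmH2O.
C = Vt / 19.0 = 400 / 19.0 = 21.053 mL/cmH2O.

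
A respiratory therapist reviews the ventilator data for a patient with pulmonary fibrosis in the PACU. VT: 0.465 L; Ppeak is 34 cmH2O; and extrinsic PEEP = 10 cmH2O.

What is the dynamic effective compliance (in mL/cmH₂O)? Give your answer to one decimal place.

Dynamic compliance = Vt / (PIP − PEEP) = 465 / (34 − 10) = 465 / 24.0 = 19.375 mL/cmH2O.

19.4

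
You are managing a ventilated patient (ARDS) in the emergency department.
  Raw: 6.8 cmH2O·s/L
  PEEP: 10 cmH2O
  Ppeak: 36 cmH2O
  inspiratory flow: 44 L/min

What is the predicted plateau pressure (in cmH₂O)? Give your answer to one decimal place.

Flow: 44 L/min ÷ 60 = 0.7333 L/s.
Pplat = PIP − Raw × flow = 36 − 6.8 × 0.7333 = 36 − 4.986 = 31.014 cmH2O.

31.0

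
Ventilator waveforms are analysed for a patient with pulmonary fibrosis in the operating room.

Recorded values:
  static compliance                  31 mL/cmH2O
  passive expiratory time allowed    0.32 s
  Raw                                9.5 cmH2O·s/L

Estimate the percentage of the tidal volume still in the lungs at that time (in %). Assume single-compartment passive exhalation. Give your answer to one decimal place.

33.7

τ = R × C = 9.5 × 31 mL/cmH2O = 9.5 × 0.031 L/cmH2O = 0.2945 s.
Passive exhalation: V(t)/V₀ = e^(−t/τ) = e^(−0.32/0.2945) = 0.3374.
Fraction remaining = 0.3374 → 33.74%.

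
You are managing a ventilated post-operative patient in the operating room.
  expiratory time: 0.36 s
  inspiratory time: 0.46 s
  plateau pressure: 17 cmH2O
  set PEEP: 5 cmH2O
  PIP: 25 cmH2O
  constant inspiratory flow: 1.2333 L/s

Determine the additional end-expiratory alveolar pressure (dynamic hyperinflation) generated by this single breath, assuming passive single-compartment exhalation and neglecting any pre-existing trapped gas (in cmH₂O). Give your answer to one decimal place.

Vt = flow × Ti = 1.2333 L/s × 0.46 s × 1000 mL/L = 567.32 mL.
R = (PIP − Pplat)/V̇ = (25 − 17) / 1.2333 = 8.0/1.2333 = 6.487 cmH2O·s/L.
C = Vt/(Pplat − PEEP) = 567.32 / (17 − 5) = 567.32/12.0 = 47.277 mL/cmH2O.
τ = R × C = 6.487 × 0.04728 L/cmH2O = 0.3067 s.
Fraction remaining = e^(−Te/τ) = e^(−0.36/0.3067) = 0.3092; trapped volume = 567.32 × 0.3092 = 175.42 mL.
Additional alveolar pressure from trapping ≈ V_trapped / C = 175.42 / 47.277 = 3.71 cmH2O.

3.7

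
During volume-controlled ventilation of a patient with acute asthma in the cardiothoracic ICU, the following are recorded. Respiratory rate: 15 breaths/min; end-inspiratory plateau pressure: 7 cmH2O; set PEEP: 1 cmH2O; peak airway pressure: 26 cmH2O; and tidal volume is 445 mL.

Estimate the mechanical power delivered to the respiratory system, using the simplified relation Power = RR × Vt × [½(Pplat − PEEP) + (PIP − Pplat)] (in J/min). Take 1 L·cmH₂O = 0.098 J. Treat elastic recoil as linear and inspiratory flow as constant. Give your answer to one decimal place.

Per-breath work = Vt × [½(Pplat−PEEP) + (PIP−Pplat)] = 0.445 × [0.5×6.0 + 19.0] = 0.445 × 22.0 = 9.79 L·cmH2O.
Power = 15 × 9.79 = 146.85 L·cmH2O/min.
× 0.098 J/(L·cmH2O) → 14.391 J/min.

14.4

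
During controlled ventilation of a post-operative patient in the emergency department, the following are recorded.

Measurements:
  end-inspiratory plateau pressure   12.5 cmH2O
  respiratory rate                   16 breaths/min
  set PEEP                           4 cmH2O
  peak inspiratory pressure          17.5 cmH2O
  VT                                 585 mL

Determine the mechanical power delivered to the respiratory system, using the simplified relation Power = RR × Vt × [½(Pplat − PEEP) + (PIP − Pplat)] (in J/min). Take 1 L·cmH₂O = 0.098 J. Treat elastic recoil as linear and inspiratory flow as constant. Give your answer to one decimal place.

Per-breath work = Vt × [½(Pplat−PEEP) + (PIP−Pplat)] = 0.585 × [0.5×8.5 + 5.0] = 0.585 × 9.25 = 5.411 L·cmH2O.
Power = 16 × 5.411 = 86.576 L·cmH2O/min.
× 0.098 J/(L·cmH2O) → 8.484 J/min.

8.5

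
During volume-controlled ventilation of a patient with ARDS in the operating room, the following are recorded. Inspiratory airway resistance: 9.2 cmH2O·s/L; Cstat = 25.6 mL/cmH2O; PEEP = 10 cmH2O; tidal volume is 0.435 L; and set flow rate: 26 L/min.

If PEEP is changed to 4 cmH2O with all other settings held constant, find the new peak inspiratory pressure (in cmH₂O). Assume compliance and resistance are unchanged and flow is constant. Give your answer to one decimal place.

Flow: 26 L/min ÷ 60 = 0.4333 L/s.
PIP = Vt/C + R·V̇ + PEEP (constant-flow equation of motion).
Only the baseline term changes: ΔPIP = ΔPEEP = 4 − 10 = -6.0 cmH2O.
Original PIP = 435/25.6 + 9.2×0.4333 + 10 = 30.979 cmH2O; new PIP = 30.979 + (-6.0) = 24.979 cmH2O.

25.0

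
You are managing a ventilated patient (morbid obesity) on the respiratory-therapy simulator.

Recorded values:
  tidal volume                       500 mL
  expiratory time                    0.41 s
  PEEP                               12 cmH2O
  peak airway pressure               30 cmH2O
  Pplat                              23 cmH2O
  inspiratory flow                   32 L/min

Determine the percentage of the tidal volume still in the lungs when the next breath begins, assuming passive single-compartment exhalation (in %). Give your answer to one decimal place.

Flow: 32 L/min ÷ 60 = 0.5333 L/s.
R = (PIP − Pplat)/V̇ = (30 − 23) / 0.5333 = 7.0/0.5333 = 13.126 cmH2O·s/L.
C = Vt/(Pplat − PEEP) = 500.0 / (23 − 12) = 500.0/11.0 = 45.455 mL/cmH2O.
τ = R × C = 13.126 × 0.04546 L/cmH2O = 0.5967 s.
Fraction remaining at end-expiration = e^(−Te/τ) = e^(−0.41/0.5967) = 0.503 → 50.3%.

50.3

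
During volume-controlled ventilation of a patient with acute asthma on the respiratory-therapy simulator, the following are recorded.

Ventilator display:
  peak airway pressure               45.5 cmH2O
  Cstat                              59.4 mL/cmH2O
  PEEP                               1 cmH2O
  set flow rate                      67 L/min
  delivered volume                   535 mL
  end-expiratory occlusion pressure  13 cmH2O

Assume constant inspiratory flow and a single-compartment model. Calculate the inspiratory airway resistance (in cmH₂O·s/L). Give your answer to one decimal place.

Flow: 67 L/min ÷ 60 = 1.1167 L/s.
Total PEEP = 13 cmH2O (set 1 + intrinsic 12); this is the baseline alveolar pressure.
Equation of motion (constant flow): PIP = Vt/C + R·V̇ + PEEP.
R·V̇ = PIP − Vt/C − PEEP = 45.5 − 535/59.4 − 13 = 45.5 − 9.007 − 13 = 23.493 cmH2O.
R = 23.493 / 1.1167 = 21.038 cmH2O·s/L.

21.0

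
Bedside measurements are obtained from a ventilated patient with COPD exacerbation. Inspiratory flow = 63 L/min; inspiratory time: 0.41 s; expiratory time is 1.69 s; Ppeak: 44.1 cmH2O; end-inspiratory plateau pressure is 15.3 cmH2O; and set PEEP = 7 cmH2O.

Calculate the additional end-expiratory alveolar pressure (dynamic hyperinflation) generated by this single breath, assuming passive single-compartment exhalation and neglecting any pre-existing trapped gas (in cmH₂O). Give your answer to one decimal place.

Flow: 63 L/min ÷ 60 = 1.05 L/s.
Vt = flow × Ti = 1.05 L/s × 0.41 s × 1000 mL/L = 430.5 mL.
R = (PIP − Pplat)/V̇ = (44.1 − 15.3) / 1.05 = 28.8/1.05 = 27.429 cmH2O·s/L.
C = Vt/(Pplat − PEEP) = 430.5 / (15.3 − 7) = 430.5/8.3 = 51.867 mL/cmH2O.
τ = R × C = 27.429 × 0.05187 L/cmH2O = 1.423 s.
Fraction remaining = e^(−Te/τ) = e^(−1.69/1.423) = 0.3049; trapped volume = 430.5 × 0.3049 = 131.26 mL.
Additional alveolar pressure from trapping ≈ V_trapped / C = 131.26 / 51.867 = 2.531 cmH2O.

2.5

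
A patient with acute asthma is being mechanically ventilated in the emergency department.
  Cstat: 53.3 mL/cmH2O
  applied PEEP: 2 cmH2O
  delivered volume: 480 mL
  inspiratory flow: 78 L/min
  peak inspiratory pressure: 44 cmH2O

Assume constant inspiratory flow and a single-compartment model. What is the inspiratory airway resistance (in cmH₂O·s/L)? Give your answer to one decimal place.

25.4

Flow: 78 L/min ÷ 60 = 1.3 L/s.
Equation of motion (constant flow): PIP = Vt/C + R·V̇ + PEEP.
R·V̇ = PIP − Vt/C − PEEP = 44 − 480/53.3 − 2 = 44 − 9.006 − 2 = 32.994 cmH2O.
R = 32.994 / 1.3 = 25.38 cmH2O·s/L.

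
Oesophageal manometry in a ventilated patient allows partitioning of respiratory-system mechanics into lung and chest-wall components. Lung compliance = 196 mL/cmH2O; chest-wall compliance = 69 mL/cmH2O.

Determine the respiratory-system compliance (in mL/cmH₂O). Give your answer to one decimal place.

Lung and chest wall are elastances in series: 1/Crs = 1/CL + 1/Ccw.
1/Crs = 1/196 + 1/69 = 0.01959.
Crs = 51.046 mL/cmH2O.

51.0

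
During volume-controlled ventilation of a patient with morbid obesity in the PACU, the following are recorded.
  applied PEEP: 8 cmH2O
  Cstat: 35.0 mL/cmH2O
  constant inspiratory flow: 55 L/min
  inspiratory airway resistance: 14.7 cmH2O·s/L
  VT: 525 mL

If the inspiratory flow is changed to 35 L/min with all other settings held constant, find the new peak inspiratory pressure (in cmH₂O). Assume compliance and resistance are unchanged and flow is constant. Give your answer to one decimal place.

Flow: 55 L/min ÷ 60 = 0.9167 L/s.
New flow: 35 L/min ÷ 60 = 0.5833 L/s.
PIP = Vt/C + R·V̇ + PEEP (constant-flow equation of motion).
Only the resistive term changes: ΔPIP = R × ΔV̇ = 14.7 × (0.5833 − 0.9167) = 14.7 × -0.3334 = -4.901 cmH2O.
Original PIP = 525/35.0 + 14.7×0.9167 + 8 = 36.475 cmH2O; new PIP = 36.475 + (-4.901) = 31.574 cmH2O.

31.6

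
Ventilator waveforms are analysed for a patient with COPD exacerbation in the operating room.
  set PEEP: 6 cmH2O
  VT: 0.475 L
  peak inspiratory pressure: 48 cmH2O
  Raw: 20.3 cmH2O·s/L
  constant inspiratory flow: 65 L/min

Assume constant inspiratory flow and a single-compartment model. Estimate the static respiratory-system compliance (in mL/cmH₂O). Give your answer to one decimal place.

23.7

Flow: 65 L/min ÷ 60 = 1.0833 L/s.
Equation of motion (constant flow): PIP = Vt/C + R·V̇ + PEEP.
Vt/C = PIP − R·V̇ − PEEP = 48 − 20.3×1.0833 − 6 = 48 − 21.991 − 6 = 20.009 cmH2O.
C = Vt / 20.009 = 475 / 20.009 = 23.739 mL/cmH2O.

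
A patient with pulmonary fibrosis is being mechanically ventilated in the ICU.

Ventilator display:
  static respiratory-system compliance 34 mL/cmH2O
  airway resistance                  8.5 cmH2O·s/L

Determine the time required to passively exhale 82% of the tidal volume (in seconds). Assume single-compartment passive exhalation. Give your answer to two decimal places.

τ = R × C = 8.5 × 34 mL/cmH2O = 8.5 × 0.034 L/cmH2O = 0.289 s.
Exhaled fraction f = 1 − e^(−t/τ) → t = −τ·ln(1 − f) = −0.289·ln(0.18) = 0.4956 s.

0.50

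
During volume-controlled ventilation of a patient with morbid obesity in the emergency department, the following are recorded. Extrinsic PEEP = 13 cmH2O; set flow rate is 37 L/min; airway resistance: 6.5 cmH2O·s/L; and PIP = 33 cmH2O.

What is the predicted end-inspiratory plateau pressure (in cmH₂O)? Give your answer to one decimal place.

29.0

Flow: 37 L/min ÷ 60 = 0.6167 L/s.
Pplat = PIP − Raw × flow = 33 − 6.5 × 0.6167 = 33 − 4.009 = 28.991 cmH2O.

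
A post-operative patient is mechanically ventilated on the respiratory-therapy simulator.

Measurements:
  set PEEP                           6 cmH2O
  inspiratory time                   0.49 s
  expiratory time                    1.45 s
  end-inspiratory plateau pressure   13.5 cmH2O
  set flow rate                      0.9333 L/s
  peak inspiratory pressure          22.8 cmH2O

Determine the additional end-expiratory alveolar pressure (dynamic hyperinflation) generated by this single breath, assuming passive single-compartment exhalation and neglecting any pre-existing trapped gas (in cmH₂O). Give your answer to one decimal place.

0.7

Vt = flow × Ti = 0.9333 L/s × 0.49 s × 1000 mL/L = 457.32 mL.
R = (PIP − Pplat)/V̇ = (22.8 − 13.5) / 0.9333 = 9.3/0.9333 = 9.965 cmH2O·s/L.
C = Vt/(Pplat − PEEP) = 457.32 / (13.5 − 6) = 457.32/7.5 = 60.976 mL/cmH2O.
τ = R × C = 9.965 × 0.06098 L/cmH2O = 0.6077 s.
Fraction remaining = e^(−Te/τ) = e^(−1.45/0.6077) = 0.09199; trapped volume = 457.32 × 0.09199 = 42.069 mL.
Additional alveolar pressure from trapping ≈ V_trapped / C = 42.069 / 60.976 = 0.6899 cmH2O.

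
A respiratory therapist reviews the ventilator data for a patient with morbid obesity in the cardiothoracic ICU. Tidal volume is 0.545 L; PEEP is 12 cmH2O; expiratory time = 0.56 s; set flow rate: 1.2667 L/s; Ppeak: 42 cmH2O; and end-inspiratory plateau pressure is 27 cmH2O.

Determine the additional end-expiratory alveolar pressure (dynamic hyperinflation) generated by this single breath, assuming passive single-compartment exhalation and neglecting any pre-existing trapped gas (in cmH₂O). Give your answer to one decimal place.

R = (PIP − Pplat)/V̇ = (42 − 27) / 1.2667 = 15.0/1.2667 = 11.842 cmH2O·s/L.
C = Vt/(Pplat − PEEP) = 545.0 / (27 − 12) = 545.0/15.0 = 36.333 mL/cmH2O.
τ = R × C = 11.842 × 0.03633 L/cmH2O = 0.4302 s.
Fraction remaining = e^(−Te/τ) = e^(−0.56/0.4302) = 0.2721; trapped volume = 545.0 × 0.2721 = 148.29 mL.
Additional alveolar pressure from trapping ≈ V_trapped / C = 148.29 / 36.333 = 4.081 cmH2O.

4.1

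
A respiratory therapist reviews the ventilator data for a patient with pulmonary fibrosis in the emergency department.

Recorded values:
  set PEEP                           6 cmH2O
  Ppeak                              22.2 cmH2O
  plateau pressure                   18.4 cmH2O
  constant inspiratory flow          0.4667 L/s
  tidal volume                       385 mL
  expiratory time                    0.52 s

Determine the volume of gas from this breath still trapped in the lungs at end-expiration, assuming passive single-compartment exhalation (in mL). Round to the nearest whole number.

49

R = (PIP − Pplat)/V̇ = (22.2 − 18.4) / 0.4667 = 3.8/0.4667 = 8.142 cmH2O·s/L.
C = Vt/(Pplat − PEEP) = 385.0 / (18.4 − 6) = 385.0/12.4 = 31.048 mL/cmH2O.
τ = R × C = 8.142 × 0.03105 L/cmH2O = 0.2528 s.
Fraction remaining = e^(−Te/τ) = e^(−0.52/0.2528) = 0.1278.
Trapped volume = 385.0 × 0.1278 = 49.203 mL.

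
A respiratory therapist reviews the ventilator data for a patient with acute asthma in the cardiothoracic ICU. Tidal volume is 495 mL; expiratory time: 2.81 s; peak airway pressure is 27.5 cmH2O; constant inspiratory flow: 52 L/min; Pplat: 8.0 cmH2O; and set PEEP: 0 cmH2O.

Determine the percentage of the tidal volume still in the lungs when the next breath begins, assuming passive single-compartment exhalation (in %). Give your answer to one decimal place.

Flow: 52 L/min ÷ 60 = 0.8667 L/s.
R = (PIP − Pplat)/V̇ = (27.5 − 8.0) / 0.8667 = 19.5/0.8667 = 22.499 cmH2O·s/L.
C = Vt/(Pplat − PEEP) = 495.0 / (8.0 − 0) = 495.0/8.0 = 61.875 mL/cmH2O.
τ = R × C = 22.499 × 0.06188 L/cmH2O = 1.392 s.
Fraction remaining at end-expiration = e^(−Te/τ) = e^(−2.81/1.392) = 0.1328 → 13.28%.

13.3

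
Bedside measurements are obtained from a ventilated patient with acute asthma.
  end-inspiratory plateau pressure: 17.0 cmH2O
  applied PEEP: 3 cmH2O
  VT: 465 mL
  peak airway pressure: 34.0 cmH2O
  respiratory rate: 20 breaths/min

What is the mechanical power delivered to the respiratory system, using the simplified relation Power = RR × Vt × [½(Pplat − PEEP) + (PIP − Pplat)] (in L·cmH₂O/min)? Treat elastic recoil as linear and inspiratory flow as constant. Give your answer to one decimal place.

Per-breath work = Vt × [½(Pplat−PEEP) + (PIP−Pplat)] = 0.465 × [0.5×14.0 + 17.0] = 0.465 × 24.0 = 11.16 L·cmH2O.
Power = 20 × 11.16 = 223.2 L·cmH2O/min.

223.2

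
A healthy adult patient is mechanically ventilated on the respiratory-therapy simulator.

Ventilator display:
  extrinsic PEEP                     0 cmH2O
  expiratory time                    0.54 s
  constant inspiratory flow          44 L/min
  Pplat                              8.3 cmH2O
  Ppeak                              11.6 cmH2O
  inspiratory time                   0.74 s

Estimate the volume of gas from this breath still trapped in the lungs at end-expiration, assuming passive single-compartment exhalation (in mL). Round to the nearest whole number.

87

Flow: 44 L/min ÷ 60 = 0.7333 L/s.
Vt = flow × Ti = 0.7333 L/s × 0.74 s × 1000 mL/L = 542.64 mL.
R = (PIP − Pplat)/V̇ = (11.6 − 8.3) / 0.7333 = 3.3/0.7333 = 4.5 cmH2O·s/L.
C = Vt/(Pplat − PEEP) = 542.64 / (8.3 − 0) = 542.64/8.3 = 65.378 mL/cmH2O.
τ = R × C = 4.5 × 0.06538 L/cmH2O = 0.2942 s.
Fraction remaining = e^(−Te/τ) = e^(−0.54/0.2942) = 0.1595.
Trapped volume = 542.64 × 0.1595 = 86.551 mL.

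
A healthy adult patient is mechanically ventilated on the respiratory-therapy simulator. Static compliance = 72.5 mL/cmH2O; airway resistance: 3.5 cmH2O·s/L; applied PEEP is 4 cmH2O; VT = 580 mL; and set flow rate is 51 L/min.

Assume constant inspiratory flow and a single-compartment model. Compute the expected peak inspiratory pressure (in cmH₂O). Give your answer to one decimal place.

15.0

Flow: 51 L/min ÷ 60 = 0.85 L/s.
Equation of motion (constant flow): PIP = Vt/C + R·V̇ + PEEP.
PIP = 580/72.5 + 3.5×0.85 + 4 = 8.0 + 2.975 + 4 = 14.975 cmH2O.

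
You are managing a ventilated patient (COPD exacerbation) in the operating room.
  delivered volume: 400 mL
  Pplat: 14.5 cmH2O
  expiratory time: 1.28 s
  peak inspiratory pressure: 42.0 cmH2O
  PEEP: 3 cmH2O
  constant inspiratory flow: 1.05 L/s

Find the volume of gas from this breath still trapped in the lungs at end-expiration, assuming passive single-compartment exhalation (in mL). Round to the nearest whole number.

98

R = (PIP − Pplat)/V̇ = (42.0 − 14.5) / 1.05 = 27.5/1.05 = 26.19 cmH2O·s/L.
C = Vt/(Pplat − PEEP) = 400.0 / (14.5 − 3) = 400.0/11.5 = 34.783 mL/cmH2O.
τ = R × C = 26.19 × 0.03478 L/cmH2O = 0.9109 s.
Fraction remaining = e^(−Te/τ) = e^(−1.28/0.9109) = 0.2453.
Trapped volume = 400.0 × 0.2453 = 98.12 mL.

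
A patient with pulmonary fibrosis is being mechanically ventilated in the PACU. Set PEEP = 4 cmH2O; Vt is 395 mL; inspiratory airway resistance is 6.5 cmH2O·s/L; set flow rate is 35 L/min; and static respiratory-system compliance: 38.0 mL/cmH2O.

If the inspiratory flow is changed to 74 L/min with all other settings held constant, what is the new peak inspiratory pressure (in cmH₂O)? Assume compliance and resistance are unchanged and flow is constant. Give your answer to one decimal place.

Flow: 35 L/min ÷ 60 = 0.5833 L/s.
New flow: 74 L/min ÷ 60 = 1.2333 L/s.
PIP = Vt/C + R·V̇ + PEEP (constant-flow equation of motion).
Only the resistive term changes: ΔPIP = R × ΔV̇ = 6.5 × (1.2333 − 0.5833) = 6.5 × 0.65 = 4.225 cmH2O.
Original PIP = 395/38.0 + 6.5×0.5833 + 4 = 18.186 cmH2O; new PIP = 18.186 + (4.225) = 22.411 cmH2O.

22.4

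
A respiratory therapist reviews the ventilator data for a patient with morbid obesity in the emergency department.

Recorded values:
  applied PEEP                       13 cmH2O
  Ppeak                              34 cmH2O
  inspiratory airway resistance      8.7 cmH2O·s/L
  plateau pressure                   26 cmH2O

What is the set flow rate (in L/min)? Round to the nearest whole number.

flow = (PIP − Pplat) / Raw = (34 − 26) / 8.7 = 0.9195 L/s × 60 = 55.17 L/min.

55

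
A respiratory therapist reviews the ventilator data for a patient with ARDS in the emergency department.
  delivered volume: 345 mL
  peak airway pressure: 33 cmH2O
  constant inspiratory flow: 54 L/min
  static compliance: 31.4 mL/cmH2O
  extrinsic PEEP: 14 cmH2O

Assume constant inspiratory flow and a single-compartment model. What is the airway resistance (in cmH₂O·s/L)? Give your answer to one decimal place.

8.9

Flow: 54 L/min ÷ 60 = 0.9 L/s.
Equation of motion (constant flow): PIP = Vt/C + R·V̇ + PEEP.
R·V̇ = PIP − Vt/C − PEEP = 33 − 345/31.4 − 14 = 33 − 10.987 − 14 = 8.013 cmH2O.
R = 8.013 / 0.9 = 8.903 cmH2O·s/L.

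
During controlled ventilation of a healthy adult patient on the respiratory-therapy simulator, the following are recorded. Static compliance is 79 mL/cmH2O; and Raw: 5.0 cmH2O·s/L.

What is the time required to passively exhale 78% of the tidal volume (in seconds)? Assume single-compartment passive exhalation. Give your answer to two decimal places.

0.60

τ = R × C = 5.0 × 79 mL/cmH2O = 5.0 × 0.079 L/cmH2O = 0.395 s.
Exhaled fraction f = 1 − e^(−t/τ) → t = −τ·ln(1 − f) = −0.395·ln(0.22) = 0.5981 s.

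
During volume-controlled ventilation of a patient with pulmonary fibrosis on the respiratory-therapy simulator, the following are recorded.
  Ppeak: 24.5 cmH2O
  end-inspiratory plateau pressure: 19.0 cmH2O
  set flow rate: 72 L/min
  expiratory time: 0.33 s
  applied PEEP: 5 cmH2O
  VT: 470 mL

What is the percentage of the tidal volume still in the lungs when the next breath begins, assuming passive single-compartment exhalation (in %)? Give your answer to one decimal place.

11.7

Flow: 72 L/min ÷ 60 = 1.2 L/s.
R = (PIP − Pplat)/V̇ = (24.5 − 19.0) / 1.2 = 5.5/1.2 = 4.583 cmH2O·s/L.
C = Vt/(Pplat − PEEP) = 470.0 / (19.0 − 5) = 470.0/14.0 = 33.571 mL/cmH2O.
τ = R × C = 4.583 × 0.03357 L/cmH2O = 0.1539 s.
Fraction remaining at end-expiration = e^(−Te/τ) = e^(−0.33/0.1539) = 0.1172 → 11.72%.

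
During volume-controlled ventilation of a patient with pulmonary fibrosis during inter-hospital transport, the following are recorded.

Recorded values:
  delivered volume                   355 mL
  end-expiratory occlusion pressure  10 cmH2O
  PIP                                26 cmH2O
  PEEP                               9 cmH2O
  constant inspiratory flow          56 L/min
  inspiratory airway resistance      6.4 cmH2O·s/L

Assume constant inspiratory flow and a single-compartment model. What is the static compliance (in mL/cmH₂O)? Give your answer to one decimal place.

Flow: 56 L/min ÷ 60 = 0.9333 L/s.
Total PEEP = 10 cmH2O (set 9 + intrinsic 1); this is the baseline alveolar pressure.
Equation of motion (constant flow): PIP = Vt/C + R·V̇ + PEEP.
Vt/C = PIP − R·V̇ − PEEP = 26 − 6.4×0.9333 − 10 = 26 − 5.973 − 10 = 10.027 cmH2O.
C = Vt / 10.027 = 355 / 10.027 = 35.404 mL/cmH2O.

35.4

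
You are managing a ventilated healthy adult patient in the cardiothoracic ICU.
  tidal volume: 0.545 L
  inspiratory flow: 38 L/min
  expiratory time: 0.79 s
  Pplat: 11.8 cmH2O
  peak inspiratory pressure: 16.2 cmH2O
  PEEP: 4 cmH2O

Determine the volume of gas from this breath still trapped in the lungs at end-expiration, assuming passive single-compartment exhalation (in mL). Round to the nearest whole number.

Flow: 38 L/min ÷ 60 = 0.6333 L/s.
R = (PIP − Pplat)/V̇ = (16.2 − 11.8) / 0.6333 = 4.4/0.6333 = 6.948 cmH2O·s/L.
C = Vt/(Pplat − PEEP) = 545.0 / (11.8 − 4) = 545.0/7.8 = 69.872 mL/cmH2O.
τ = R × C = 6.948 × 0.06987 L/cmH2O = 0.4855 s.
Fraction remaining = e^(−Te/τ) = e^(−0.79/0.4855) = 0.1965.
Trapped volume = 545.0 × 0.1965 = 107.09 mL.

107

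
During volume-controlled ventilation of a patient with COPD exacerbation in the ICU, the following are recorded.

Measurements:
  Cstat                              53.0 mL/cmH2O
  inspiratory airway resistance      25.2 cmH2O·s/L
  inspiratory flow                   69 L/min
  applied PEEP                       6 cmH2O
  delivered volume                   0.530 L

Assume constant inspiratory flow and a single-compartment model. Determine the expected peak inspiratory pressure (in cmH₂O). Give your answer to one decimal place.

Flow: 69 L/min ÷ 60 = 1.15 L/s.
Equation of motion (constant flow): PIP = Vt/C + R·V̇ + PEEP.
PIP = 530/53.0 + 25.2×1.15 + 6 = 10.0 + 28.98 + 6 = 44.98 cmH2O.

45.0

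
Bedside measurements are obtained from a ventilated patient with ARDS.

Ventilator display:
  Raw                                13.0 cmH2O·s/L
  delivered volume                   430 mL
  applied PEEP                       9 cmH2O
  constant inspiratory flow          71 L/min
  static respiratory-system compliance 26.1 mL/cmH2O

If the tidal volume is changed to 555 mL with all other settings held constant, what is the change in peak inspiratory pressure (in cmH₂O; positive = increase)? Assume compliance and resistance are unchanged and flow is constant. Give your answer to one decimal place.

4.8

PIP = Vt/C + R·V̇ + PEEP (constant-flow equation of motion).
Only the elastic term changes: ΔPIP = ΔVt / C = (555 − 430) / 26.1 = 4.789 cmH2O.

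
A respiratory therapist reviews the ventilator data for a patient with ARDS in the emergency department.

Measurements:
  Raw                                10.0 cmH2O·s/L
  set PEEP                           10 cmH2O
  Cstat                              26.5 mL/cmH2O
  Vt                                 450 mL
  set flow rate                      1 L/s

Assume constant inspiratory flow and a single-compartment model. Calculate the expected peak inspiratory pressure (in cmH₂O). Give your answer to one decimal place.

37.0

Equation of motion (constant flow): PIP = Vt/C + R·V̇ + PEEP.
PIP = 450/26.5 + 10.0×1 + 10 = 16.981 + 10.0 + 10 = 36.981 cmH2O.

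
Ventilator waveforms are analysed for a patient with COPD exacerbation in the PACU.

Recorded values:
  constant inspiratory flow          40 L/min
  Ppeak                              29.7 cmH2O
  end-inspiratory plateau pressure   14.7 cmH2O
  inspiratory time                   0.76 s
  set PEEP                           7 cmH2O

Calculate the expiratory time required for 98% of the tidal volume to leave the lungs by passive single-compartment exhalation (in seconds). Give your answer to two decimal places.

5.79

Flow: 40 L/min ÷ 60 = 0.6667 L/s.
Vt = flow × Ti = 0.6667 L/s × 0.76 s × 1000 mL/L = 506.69 mL.
R = (PIP − Pplat)/V̇ = (29.7 − 14.7) / 0.6667 = 15.0/0.6667 = 22.499 cmH2O·s/L.
C = Vt/(Pplat − PEEP) = 506.69 / (14.7 − 7) = 506.69/7.7 = 65.804 mL/cmH2O.
τ = R × C = 22.499 × 0.0658 L/cmH2O = 1.48 s.
t = −τ·ln(1 − 0.98) = −1.48·ln(0.02) = 5.79 s.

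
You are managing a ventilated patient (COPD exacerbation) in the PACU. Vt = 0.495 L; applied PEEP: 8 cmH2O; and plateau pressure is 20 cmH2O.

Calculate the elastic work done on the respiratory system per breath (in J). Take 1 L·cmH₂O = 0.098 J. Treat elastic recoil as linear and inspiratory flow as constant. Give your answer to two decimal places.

0.29

Elastic work ≈ ½ × (Pplat − PEEP) × Vt = 0.5 × (20 − 8) × 0.495 L = 0.5 × 12.0 × 0.495 = 2.97 L·cmH2O.
× 0.098 J/(L·cmH2O) → 0.2911 J.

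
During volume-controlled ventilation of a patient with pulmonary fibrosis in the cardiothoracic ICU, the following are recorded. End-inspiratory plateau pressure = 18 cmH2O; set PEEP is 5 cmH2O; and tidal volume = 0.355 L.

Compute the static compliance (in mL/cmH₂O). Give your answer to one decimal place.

Cstat = Vt / (Pplat − PEEP) = 355 / (18 − 5) = 355 / 13.0 = 27.308 mL/cmH2O.

27.3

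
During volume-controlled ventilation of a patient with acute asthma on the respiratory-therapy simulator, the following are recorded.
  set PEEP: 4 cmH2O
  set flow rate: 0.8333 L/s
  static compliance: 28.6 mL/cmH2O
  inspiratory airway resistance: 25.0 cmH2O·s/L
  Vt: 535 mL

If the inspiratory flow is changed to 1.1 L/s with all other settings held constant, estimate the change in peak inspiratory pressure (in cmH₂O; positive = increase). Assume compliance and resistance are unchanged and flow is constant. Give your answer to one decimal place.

6.7

PIP = Vt/C + R·V̇ + PEEP (constant-flow equation of motion).
Only the resistive term changes: ΔPIP = R × ΔV̇ = 25.0 × (1.1 − 0.8333) = 25.0 × 0.2667 = 6.668 cmH2O.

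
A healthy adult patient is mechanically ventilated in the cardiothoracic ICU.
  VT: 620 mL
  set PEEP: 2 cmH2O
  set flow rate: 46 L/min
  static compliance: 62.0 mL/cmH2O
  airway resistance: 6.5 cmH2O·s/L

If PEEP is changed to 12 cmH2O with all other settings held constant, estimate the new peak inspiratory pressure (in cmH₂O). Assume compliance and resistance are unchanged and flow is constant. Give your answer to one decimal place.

Flow: 46 L/min ÷ 60 = 0.7667 L/s.
PIP = Vt/C + R·V̇ + PEEP (constant-flow equation of motion).
Only the baseline term changes: ΔPIP = ΔPEEP = 12 − 2 = 10.0 cmH2O.
Original PIP = 620/62.0 + 6.5×0.7667 + 2 = 16.984 cmH2O; new PIP = 16.984 + (10.0) = 26.984 cmH2O.

27.0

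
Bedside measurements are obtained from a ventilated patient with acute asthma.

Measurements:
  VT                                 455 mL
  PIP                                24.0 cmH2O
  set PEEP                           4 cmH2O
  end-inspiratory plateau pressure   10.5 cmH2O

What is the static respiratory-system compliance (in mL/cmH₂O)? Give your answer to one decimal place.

70.0

Cstat = Vt / (Pplat − PEEP) = 455 / (10.5 − 4) = 455 / 6.5 = 70.0 mL/cmH2O.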